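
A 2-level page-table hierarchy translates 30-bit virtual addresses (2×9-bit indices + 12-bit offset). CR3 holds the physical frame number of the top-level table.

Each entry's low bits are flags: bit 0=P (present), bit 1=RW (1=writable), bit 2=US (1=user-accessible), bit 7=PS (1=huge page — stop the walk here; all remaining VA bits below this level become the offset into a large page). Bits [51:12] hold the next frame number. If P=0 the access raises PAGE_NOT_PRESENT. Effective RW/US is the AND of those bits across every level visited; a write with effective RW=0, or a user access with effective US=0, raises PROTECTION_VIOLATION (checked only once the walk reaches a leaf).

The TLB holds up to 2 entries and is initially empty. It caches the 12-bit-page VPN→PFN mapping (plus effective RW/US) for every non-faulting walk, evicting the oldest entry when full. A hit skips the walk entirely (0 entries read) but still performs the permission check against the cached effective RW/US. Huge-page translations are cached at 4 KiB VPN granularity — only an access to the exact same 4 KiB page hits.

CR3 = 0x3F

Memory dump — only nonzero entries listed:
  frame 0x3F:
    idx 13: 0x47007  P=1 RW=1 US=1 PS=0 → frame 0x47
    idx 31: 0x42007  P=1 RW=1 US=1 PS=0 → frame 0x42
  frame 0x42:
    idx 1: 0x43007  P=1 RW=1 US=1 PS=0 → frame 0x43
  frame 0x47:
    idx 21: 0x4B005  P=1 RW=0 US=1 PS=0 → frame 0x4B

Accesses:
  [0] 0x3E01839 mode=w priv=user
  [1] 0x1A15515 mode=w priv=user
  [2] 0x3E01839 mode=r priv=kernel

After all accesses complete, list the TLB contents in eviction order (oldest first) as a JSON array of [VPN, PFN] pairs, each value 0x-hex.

Trace:
#0 VA=0x3E01839 (w,user):
  L0: frame=0x3F idx=31 entry=0x42007 [P=1 RW=1 US=1 PS=0]
  L1: frame=0x42 idx=1 entry=0x43007 [P=1 RW=1 US=1 PS=0]
  ✓ 0x43839  — 2 lookups
#1 VA=0x1A15515 (w,user):
  L0: frame=0x3F idx=13 entry=0x47007 [P=1 RW=1 US=1 PS=0]
  L1: frame=0x47 idx=21 entry=0x4B005 [P=1 RW=0 US=1 PS=0]
  ⇒ fault: PROTECTION_VIOLATION  — 2 lookups
#2 VA=0x3E01839 (r,kernel):
  TLB hit vpn=0x3E01 → PA=0x43839

TLB: [["0x3E01", "0x43"]]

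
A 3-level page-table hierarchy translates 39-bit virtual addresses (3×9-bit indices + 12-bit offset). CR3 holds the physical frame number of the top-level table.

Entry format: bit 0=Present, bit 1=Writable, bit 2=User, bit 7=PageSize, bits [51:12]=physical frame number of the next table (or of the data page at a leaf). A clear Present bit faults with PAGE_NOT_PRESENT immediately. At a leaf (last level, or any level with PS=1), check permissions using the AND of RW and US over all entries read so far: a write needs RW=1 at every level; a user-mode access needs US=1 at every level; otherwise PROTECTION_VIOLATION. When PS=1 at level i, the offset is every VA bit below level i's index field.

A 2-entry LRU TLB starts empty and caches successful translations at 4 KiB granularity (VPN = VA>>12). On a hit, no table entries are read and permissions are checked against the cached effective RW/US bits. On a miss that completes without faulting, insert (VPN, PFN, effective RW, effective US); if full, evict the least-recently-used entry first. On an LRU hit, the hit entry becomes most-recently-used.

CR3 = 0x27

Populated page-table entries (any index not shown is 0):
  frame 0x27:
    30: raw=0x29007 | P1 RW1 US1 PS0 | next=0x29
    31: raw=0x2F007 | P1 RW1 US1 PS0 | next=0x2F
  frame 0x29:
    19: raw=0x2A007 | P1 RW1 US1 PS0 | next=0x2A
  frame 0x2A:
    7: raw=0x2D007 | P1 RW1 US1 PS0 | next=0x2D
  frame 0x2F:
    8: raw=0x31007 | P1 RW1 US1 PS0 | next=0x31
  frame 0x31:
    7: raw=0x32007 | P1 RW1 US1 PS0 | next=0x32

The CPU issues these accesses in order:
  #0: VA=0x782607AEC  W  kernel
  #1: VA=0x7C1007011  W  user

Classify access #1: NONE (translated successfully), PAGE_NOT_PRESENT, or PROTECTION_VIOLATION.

Per-access translation:
#0 VA=0x782607AEC (w,kernel):
  lvl0: tbl 0x27, slot 30 ⇒ 0x29007 (P1/RW1/US1/PS0)
  lvl1: tbl 0x29, slot 19 ⇒ 0x2A007 (P1/RW1/US1/PS0)
  lvl2: tbl 0x2A, slot 7 ⇒ 0x2D007 (P1/RW1/US1/PS0)
  ⇒ phys 0x2DAEC  [3 reads]
#1 VA=0x7C1007011 (w,user):
  lvl0: tbl 0x27, slot 31 ⇒ 0x2F007 (P1/RW1/US1/PS0)
  lvl1: tbl 0x2F, slot 8 ⇒ 0x31007 (P1/RW1/US1/PS0)
  lvl2: tbl 0x31, slot 7 ⇒ 0x32007 (P1/RW1/US1/PS0)
  ⇒ phys 0x32011  [3 reads]

Access #1 fault: NONE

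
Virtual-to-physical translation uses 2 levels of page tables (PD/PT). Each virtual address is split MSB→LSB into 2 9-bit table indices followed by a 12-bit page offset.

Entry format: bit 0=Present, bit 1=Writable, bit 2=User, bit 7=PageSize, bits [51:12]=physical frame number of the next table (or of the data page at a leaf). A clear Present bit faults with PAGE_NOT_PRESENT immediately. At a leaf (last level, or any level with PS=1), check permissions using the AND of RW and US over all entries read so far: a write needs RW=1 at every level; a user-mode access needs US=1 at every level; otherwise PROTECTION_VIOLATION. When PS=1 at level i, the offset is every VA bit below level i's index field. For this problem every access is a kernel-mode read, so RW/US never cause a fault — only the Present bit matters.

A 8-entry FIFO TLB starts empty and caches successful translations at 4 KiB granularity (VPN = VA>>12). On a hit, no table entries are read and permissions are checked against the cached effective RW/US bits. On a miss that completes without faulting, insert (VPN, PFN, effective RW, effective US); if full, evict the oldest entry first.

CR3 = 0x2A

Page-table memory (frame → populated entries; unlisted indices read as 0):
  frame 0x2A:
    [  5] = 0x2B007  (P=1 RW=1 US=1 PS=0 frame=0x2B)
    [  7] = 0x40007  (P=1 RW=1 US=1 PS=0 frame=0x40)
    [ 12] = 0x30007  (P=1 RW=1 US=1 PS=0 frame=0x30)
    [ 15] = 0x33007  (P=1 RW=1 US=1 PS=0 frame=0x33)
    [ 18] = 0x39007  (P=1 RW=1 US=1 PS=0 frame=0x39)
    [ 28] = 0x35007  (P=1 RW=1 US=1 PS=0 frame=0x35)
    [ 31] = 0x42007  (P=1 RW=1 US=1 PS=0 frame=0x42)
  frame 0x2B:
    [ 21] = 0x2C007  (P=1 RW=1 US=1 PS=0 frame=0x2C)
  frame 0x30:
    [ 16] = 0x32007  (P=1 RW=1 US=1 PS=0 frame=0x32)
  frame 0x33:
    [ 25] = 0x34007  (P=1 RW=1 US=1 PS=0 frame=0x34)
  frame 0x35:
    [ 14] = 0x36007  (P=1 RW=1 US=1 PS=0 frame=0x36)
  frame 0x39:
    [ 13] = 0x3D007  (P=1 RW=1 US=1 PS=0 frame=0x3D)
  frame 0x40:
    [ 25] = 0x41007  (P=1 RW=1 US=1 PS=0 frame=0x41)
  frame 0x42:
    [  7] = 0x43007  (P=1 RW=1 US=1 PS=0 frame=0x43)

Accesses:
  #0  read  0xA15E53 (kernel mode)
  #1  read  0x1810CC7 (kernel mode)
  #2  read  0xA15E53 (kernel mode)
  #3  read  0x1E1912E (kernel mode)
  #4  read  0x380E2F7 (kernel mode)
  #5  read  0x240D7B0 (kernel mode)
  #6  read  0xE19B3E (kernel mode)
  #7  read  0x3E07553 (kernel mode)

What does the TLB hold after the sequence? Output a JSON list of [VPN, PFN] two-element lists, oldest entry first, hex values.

Per-access translation:
#0 VA=0xA15E53 (r,kernel):
  [0] read 0x2A idx=5: raw=0x2B007 flags P=1 W=1 U=1 S=0
  [1] read 0x2B idx=21: raw=0x2C007 flags P=1 W=1 U=1 S=0
  → PA=0x2CE53  (2 entries read)
#1 VA=0x1810CC7 (r,kernel):
  [0] read 0x2A idx=12: raw=0x30007 flags P=1 W=1 U=1 S=0
  [1] read 0x30 idx=16: raw=0x32007 flags P=1 W=1 U=1 S=0
  → PA=0x32CC7  (2 entries read)
#2 VA=0xA15E53 (r,kernel):
  TLB hit vpn=0xA15 → PA=0x2CE53
#3 VA=0x1E1912E (r,kernel):
  [0] read 0x2A idx=15: raw=0x33007 flags P=1 W=1 U=1 S=0
  [1] read 0x33 idx=25: raw=0x34007 flags P=1 W=1 U=1 S=0
  → PA=0x3412E  (2 entries read)
#4 VA=0x380E2F7 (r,kernel):
  [0] read 0x2A idx=28: raw=0x35007 flags P=1 W=1 U=1 S=0
  [1] read 0x35 idx=14: raw=0x36007 flags P=1 W=1 U=1 S=0
  → PA=0x362F7  (2 entries read)
#5 VA=0x240D7B0 (r,kernel):
  [0] read 0x2A idx=18: raw=0x39007 flags P=1 W=1 U=1 S=0
  [1] read 0x39 idx=13: raw=0x3D007 flags P=1 W=1 U=1 S=0
  → PA=0x3D7B0  (2 entries read)
#6 VA=0xE19B3E (r,kernel):
  [0] read 0x2A idx=7: raw=0x40007 flags P=1 W=1 U=1 S=0
  [1] read 0x40 idx=25: raw=0x41007 flags P=1 W=1 U=1 S=0
  → PA=0x41B3E  (2 entries read)
#7 VA=0x3E07553 (r,kernel):
  [0] read 0x2A idx=31: raw=0x42007 flags P=1 W=1 U=1 S=0
  [1] read 0x42 idx=7: raw=0x43007 flags P=1 W=1 U=1 S=0
  → PA=0x43553  (2 entries read)

TLB: [["0xA15", "0x2C"], ["0x1810", "0x32"], ["0x1E19", "0x34"], ["0x380E", "0x36"], ["0x240D", "0x3D"], ["0xE19", "0x41"], ["0x3E07", "0x43"]]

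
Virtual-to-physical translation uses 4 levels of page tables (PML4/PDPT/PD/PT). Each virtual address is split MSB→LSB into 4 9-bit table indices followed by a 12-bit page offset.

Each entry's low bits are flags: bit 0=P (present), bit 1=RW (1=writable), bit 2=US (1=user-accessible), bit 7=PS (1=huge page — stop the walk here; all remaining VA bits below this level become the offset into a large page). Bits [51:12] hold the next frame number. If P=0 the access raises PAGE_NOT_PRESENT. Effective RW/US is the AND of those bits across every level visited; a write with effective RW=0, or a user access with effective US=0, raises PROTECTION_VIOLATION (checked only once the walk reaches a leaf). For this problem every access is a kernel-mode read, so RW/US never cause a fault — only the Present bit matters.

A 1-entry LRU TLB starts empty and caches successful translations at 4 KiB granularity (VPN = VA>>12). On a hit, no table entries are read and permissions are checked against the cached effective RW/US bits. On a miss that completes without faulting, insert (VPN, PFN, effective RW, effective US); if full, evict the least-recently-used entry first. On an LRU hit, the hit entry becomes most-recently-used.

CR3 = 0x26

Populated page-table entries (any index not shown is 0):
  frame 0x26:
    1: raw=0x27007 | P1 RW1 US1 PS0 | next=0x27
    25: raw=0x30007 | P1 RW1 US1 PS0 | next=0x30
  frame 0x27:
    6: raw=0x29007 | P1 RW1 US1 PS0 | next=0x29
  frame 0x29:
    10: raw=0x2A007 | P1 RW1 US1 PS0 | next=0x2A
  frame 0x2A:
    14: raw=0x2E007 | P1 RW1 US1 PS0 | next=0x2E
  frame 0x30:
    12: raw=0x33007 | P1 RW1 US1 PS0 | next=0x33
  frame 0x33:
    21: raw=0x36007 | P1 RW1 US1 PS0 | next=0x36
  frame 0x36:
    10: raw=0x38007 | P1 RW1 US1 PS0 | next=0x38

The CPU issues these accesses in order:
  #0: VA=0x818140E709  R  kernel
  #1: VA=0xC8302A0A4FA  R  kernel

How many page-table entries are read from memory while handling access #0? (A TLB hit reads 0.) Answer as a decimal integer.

Trace:
#0 VA=0x818140E709 (r,kernel):
  [0] read 0x26 idx=1: raw=0x27007 flags P=1 W=1 U=1 S=0
  [1] read 0x27 idx=6: raw=0x29007 flags P=1 W=1 U=1 S=0
  [2] read 0x29 idx=10: raw=0x2A007 flags P=1 W=1 U=1 S=0
  [3] read 0x2A idx=14: raw=0x2E007 flags P=1 W=1 U=1 S=0
  → PA=0x2E709  (4 entries read)
#1 VA=0xC8302A0A4FA (r,kernel):
  [0] read 0x26 idx=25: raw=0x30007 flags P=1 W=1 U=1 S=0
  [1] read 0x30 idx=12: raw=0x33007 flags P=1 W=1 U=1 S=0
  [2] read 0x33 idx=21: raw=0x36007 flags P=1 W=1 U=1 S=0
  [3] read 0x36 idx=10: raw=0x38007 flags P=1 W=1 U=1 S=0
  → PA=0x384FA  (4 entries read)

Entries read for #0: 4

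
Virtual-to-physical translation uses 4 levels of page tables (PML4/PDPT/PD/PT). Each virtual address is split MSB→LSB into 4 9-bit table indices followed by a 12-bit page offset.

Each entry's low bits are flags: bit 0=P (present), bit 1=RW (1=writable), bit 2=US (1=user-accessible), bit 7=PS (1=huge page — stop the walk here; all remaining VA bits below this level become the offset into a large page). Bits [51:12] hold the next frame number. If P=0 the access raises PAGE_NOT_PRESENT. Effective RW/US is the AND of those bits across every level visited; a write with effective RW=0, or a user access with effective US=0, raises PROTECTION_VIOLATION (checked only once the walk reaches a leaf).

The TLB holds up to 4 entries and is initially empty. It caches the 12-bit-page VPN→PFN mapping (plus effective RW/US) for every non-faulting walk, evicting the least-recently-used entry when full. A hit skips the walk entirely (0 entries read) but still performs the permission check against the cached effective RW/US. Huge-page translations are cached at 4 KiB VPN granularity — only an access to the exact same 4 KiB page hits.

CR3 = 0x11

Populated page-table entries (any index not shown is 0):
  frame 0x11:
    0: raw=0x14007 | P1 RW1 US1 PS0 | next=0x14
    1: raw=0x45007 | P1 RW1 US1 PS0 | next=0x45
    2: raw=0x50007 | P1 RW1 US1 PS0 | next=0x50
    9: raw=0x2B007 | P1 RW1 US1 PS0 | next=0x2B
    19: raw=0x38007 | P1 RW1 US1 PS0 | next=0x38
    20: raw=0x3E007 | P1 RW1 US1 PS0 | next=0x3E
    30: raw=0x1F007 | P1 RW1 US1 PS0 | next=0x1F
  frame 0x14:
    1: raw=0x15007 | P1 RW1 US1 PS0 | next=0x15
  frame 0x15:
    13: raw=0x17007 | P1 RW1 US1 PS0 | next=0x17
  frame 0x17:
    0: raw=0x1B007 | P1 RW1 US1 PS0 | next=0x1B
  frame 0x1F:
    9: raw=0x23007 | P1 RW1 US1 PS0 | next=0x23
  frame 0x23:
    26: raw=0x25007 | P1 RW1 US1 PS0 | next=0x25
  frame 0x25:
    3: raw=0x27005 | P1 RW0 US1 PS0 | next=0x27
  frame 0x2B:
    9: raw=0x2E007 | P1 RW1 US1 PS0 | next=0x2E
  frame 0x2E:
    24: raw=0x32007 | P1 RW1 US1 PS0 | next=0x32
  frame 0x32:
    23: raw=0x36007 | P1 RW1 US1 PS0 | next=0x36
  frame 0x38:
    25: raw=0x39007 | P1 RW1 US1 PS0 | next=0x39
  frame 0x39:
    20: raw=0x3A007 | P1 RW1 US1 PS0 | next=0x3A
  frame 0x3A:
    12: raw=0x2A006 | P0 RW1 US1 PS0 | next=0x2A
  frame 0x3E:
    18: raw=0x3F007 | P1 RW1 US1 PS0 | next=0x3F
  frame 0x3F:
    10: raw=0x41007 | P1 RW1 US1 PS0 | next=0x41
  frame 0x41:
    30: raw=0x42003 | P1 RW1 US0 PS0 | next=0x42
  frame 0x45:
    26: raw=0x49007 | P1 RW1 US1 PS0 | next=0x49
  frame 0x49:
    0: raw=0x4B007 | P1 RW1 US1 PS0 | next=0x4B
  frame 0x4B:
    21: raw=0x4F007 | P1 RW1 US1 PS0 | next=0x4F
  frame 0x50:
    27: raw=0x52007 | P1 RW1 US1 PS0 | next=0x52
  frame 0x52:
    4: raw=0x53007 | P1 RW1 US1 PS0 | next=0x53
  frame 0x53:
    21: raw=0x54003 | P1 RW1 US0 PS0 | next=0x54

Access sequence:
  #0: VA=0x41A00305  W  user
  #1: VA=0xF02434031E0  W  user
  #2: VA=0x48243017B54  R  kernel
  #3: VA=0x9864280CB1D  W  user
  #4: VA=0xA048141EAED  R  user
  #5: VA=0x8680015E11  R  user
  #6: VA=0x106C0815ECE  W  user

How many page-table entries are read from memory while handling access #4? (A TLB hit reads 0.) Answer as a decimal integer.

Walk each access:
#0 VA=0x41A00305 (w,user):
  L0: frame=0x11 idx=0 entry=0x14007 [P=1 RW=1 US=1 PS=0]
  L1: frame=0x14 idx=1 entry=0x15007 [P=1 RW=1 US=1 PS=0]
  L2: frame=0x15 idx=13 entry=0x17007 [P=1 RW=1 US=1 PS=0]
  L3: frame=0x17 idx=0 entry=0x1B007 [P=1 RW=1 US=1 PS=0]
  ✓ 0x1B305  — 4 lookups
#1 VA=0xF02434031E0 (w,user):
  L0: frame=0x11 idx=30 entry=0x1F007 [P=1 RW=1 US=1 PS=0]
  L1: frame=0x1F idx=9 entry=0x23007 [P=1 RW=1 US=1 PS=0]
  L2: frame=0x23 idx=26 entry=0x25007 [P=1 RW=1 US=1 PS=0]
  L3: frame=0x25 idx=3 entry=0x27005 [P=1 RW=0 US=1 PS=0]
  ✗ PROTECTION_VIOLATION  [4 reads]
#2 VA=0x48243017B54 (r,kernel):
  L0: frame=0x11 idx=9 entry=0x2B007 [P=1 RW=1 US=1 PS=0]
  L1: frame=0x2B idx=9 entry=0x2E007 [P=1 RW=1 US=1 PS=0]
  L2: frame=0x2E idx=24 entry=0x32007 [P=1 RW=1 US=1 PS=0]
  L3: frame=0x32 idx=23 entry=0x36007 [P=1 RW=1 US=1 PS=0]
  ✓ 0x36B54  — 4 lookups
#3 VA=0x9864280CB1D (w,user):
  L0: frame=0x11 idx=19 entry=0x38007 [P=1 RW=1 US=1 PS=0]
  L1: frame=0x38 idx=25 entry=0x39007 [P=1 RW=1 US=1 PS=0]
  L2: frame=0x39 idx=20 entry=0x3A007 [P=1 RW=1 US=1 PS=0]
  L3: frame=0x3A idx=12 entry=0x2A006 [P=0 RW=1 US=1 PS=0]
  ✗ PAGE_NOT_PRESENT  [4 reads]
#4 VA=0xA048141EAED (r,user):
  L0: frame=0x11 idx=20 entry=0x3E007 [P=1 RW=1 US=1 PS=0]
  L1: frame=0x3E idx=18 entry=0x3F007 [P=1 RW=1 US=1 PS=0]
  L2: frame=0x3F idx=10 entry=0x41007 [P=1 RW=1 US=1 PS=0]
  L3: frame=0x41 idx=30 entry=0x42003 [P=1 RW=1 US=0 PS=0]
  ✗ PROTECTION_VIOLATION  [4 reads]
#5 VA=0x8680015E11 (r,user):
  L0: frame=0x11 idx=1 entry=0x45007 [P=1 RW=1 US=1 PS=0]
  L1: frame=0x45 idx=26 entry=0x49007 [P=1 RW=1 US=1 PS=0]
  L2: frame=0x49 idx=0 entry=0x4B007 [P=1 RW=1 US=1 PS=0]
  L3: frame=0x4B idx=21 entry=0x4F007 [P=1 RW=1 US=1 PS=0]
  ✓ 0x4FE11  — 4 lookups
#6 VA=0x106C0815ECE (w,user):
  L0: frame=0x11 idx=2 entry=0x50007 [P=1 RW=1 US=1 PS=0]
  L1: frame=0x50 idx=27 entry=0x52007 [P=1 RW=1 US=1 PS=0]
  L2: frame=0x52 idx=4 entry=0x53007 [P=1 RW=1 US=1 PS=0]
  L3: frame=0x53 idx=21 entry=0x54003 [P=1 RW=1 US=0 PS=0]
  ✗ PROTECTION_VIOLATION  [4 reads]

Entries read for #4: 4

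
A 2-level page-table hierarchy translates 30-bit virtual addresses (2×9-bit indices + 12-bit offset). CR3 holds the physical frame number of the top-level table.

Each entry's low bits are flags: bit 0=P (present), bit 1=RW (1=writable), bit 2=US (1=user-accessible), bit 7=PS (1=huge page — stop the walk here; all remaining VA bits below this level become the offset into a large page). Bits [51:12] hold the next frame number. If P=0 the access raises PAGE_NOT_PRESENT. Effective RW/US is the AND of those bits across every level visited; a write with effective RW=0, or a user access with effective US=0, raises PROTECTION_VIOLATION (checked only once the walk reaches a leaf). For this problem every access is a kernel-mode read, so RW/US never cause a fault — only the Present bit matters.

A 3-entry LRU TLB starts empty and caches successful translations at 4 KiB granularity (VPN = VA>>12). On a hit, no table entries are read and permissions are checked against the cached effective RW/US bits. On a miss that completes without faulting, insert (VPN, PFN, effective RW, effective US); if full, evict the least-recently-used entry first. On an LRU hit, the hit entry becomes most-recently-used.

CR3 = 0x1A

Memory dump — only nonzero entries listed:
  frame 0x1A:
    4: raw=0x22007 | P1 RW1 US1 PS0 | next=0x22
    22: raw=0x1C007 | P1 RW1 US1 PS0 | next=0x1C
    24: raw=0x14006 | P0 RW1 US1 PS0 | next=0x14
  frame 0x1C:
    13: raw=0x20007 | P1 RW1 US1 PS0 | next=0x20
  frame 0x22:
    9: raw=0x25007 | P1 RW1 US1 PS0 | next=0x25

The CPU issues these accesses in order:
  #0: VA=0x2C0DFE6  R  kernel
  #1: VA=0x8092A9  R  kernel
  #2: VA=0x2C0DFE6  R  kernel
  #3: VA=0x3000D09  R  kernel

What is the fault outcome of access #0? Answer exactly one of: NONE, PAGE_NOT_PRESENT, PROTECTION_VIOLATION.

Per-access translation:
#0 VA=0x2C0DFE6 (r,kernel):
  L0: frame=0x1A idx=22 entry=0x1C007 [P=1 RW=1 US=1 PS=0]
  L1: frame=0x1C idx=13 entry=0x20007 [P=1 RW=1 US=1 PS=0]
  → PA=0x20FE6  (2 entries read)
#1 VA=0x8092A9 (r,kernel):
  L0: frame=0x1A idx=4 entry=0x22007 [P=1 RW=1 US=1 PS=0]
  L1: frame=0x22 idx=9 entry=0x25007 [P=1 RW=1 US=1 PS=0]
  → PA=0x252A9  (2 entries read)
#2 VA=0x2C0DFE6 (r,kernel):
  TLB hit vpn=0x2C0D → PA=0x20FE6
#3 VA=0x3000D09 (r,kernel):
  L0: frame=0x1A idx=24 entry=0x14006 [P=0 RW=1 US=1 PS=0]
  → PAGE_NOT_PRESENT  (1 entries read)

Access #0 fault: NONE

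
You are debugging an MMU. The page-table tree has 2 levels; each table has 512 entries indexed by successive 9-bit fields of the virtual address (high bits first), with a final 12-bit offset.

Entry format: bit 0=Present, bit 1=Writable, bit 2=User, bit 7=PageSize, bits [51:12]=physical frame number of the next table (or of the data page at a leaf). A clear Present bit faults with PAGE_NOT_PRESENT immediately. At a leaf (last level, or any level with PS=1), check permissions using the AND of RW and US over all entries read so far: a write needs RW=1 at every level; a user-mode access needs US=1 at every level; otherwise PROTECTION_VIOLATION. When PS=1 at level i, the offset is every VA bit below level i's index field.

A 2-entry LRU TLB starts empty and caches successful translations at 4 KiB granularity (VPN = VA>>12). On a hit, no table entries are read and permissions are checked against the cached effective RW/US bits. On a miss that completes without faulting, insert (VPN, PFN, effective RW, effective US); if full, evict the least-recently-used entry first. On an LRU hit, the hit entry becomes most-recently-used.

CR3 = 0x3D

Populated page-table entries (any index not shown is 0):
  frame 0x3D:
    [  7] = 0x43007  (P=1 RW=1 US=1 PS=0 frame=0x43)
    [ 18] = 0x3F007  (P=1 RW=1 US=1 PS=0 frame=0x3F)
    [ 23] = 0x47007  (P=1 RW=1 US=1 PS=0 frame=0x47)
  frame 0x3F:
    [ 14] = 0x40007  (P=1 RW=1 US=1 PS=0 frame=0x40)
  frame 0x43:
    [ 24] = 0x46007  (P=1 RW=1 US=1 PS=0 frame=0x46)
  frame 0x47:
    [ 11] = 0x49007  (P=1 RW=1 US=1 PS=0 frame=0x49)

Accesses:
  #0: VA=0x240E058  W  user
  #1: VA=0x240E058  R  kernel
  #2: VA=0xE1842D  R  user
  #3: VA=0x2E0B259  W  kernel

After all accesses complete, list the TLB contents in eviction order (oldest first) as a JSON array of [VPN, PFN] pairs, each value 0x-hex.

Per-access translation:
#0 VA=0x240E058 (w,user):
  lvl0: tbl 0x3D, slot 18 ⇒ 0x3F007 (P1/RW1/US1/PS0)
  lvl1: tbl 0x3F, slot 14 ⇒ 0x40007 (P1/RW1/US1/PS0)
  ✓ 0x40058  — 2 lookups
#1 VA=0x240E058 (r,kernel):
  TLB hit vpn=0x240E → PA=0x40058
#2 VA=0xE1842D (r,user):
  lvl0: tbl 0x3D, slot 7 ⇒ 0x43007 (P1/RW1/US1/PS0)
  lvl1: tbl 0x43, slot 24 ⇒ 0x46007 (P1/RW1/US1/PS0)
  ✓ 0x4642D  — 2 lookups
#3 VA=0x2E0B259 (w,kernel):
  lvl0: tbl 0x3D, slot 23 ⇒ 0x47007 (P1/RW1/US1/PS0)
  lvl1: tbl 0x47, slot 11 ⇒ 0x49007 (P1/RW1/US1/PS0)
  ✓ 0x49259  — 2 lookups

TLB: [["0xE18", "0x46"], ["0x2E0B", "0x49"]]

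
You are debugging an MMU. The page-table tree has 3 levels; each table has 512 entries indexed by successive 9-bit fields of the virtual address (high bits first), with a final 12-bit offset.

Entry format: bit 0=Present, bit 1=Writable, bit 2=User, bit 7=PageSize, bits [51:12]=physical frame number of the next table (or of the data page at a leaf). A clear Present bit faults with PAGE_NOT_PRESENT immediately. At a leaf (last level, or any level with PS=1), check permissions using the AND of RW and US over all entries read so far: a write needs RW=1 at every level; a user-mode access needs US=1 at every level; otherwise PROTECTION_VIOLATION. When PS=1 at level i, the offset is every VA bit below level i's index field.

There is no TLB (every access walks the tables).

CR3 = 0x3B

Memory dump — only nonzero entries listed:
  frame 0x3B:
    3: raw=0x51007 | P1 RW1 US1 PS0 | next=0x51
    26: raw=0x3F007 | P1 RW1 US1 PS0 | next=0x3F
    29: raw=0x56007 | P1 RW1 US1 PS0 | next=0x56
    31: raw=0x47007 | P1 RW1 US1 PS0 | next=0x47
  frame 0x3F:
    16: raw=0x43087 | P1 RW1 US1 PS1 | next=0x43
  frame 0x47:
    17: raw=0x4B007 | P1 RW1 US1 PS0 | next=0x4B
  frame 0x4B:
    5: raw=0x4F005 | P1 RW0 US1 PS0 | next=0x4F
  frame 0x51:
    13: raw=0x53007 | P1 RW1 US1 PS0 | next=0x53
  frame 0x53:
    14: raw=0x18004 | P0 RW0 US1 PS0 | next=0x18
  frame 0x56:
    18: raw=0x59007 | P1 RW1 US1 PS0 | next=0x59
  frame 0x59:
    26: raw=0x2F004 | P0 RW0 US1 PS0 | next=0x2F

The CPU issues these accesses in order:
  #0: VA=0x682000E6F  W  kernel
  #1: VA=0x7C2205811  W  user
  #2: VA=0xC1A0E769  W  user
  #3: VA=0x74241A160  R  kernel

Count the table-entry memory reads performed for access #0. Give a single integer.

Per-access translation:
#0 VA=0x682000E6F (w,kernel):
  L0: frame=0x3B idx=26 entry=0x3F007 [P=1 RW=1 US=1 PS=0]
  L1: frame=0x3F idx=16 entry=0x43087 [P=1 RW=1 US=1 PS=1]
  ✓ 0x43E6F (huge @L1)  — 2 lookups
#1 VA=0x7C2205811 (w,user):
  L0: frame=0x3B idx=31 entry=0x47007 [P=1 RW=1 US=1 PS=0]
  L1: frame=0x47 idx=17 entry=0x4B007 [P=1 RW=1 US=1 PS=0]
  L2: frame=0x4B idx=5 entry=0x4F005 [P=1 RW=0 US=1 PS=0]
  → PROTECTION_VIOLATION  (3 entries read)
#2 VA=0xC1A0E769 (w,user):
  L0: frame=0x3B idx=3 entry=0x51007 [P=1 RW=1 US=1 PS=0]
  L1: frame=0x51 idx=13 entry=0x53007 [P=1 RW=1 US=1 PS=0]
  L2: frame=0x53 idx=14 entry=0x18004 [P=0 RW=0 US=1 PS=0]
  → PAGE_NOT_PRESENT  (3 entries read)
#3 VA=0x74241A160 (r,kernel):
  L0: frame=0x3B idx=29 entry=0x56007 [P=1 RW=1 US=1 PS=0]
  L1: frame=0x56 idx=18 entry=0x59007 [P=1 RW=1 US=1 PS=0]
  L2: frame=0x59 idx=26 entry=0x2F004 [P=0 RW=0 US=1 PS=0]
  → PAGE_NOT_PRESENT  (3 entries read)

Entries read for #0: 2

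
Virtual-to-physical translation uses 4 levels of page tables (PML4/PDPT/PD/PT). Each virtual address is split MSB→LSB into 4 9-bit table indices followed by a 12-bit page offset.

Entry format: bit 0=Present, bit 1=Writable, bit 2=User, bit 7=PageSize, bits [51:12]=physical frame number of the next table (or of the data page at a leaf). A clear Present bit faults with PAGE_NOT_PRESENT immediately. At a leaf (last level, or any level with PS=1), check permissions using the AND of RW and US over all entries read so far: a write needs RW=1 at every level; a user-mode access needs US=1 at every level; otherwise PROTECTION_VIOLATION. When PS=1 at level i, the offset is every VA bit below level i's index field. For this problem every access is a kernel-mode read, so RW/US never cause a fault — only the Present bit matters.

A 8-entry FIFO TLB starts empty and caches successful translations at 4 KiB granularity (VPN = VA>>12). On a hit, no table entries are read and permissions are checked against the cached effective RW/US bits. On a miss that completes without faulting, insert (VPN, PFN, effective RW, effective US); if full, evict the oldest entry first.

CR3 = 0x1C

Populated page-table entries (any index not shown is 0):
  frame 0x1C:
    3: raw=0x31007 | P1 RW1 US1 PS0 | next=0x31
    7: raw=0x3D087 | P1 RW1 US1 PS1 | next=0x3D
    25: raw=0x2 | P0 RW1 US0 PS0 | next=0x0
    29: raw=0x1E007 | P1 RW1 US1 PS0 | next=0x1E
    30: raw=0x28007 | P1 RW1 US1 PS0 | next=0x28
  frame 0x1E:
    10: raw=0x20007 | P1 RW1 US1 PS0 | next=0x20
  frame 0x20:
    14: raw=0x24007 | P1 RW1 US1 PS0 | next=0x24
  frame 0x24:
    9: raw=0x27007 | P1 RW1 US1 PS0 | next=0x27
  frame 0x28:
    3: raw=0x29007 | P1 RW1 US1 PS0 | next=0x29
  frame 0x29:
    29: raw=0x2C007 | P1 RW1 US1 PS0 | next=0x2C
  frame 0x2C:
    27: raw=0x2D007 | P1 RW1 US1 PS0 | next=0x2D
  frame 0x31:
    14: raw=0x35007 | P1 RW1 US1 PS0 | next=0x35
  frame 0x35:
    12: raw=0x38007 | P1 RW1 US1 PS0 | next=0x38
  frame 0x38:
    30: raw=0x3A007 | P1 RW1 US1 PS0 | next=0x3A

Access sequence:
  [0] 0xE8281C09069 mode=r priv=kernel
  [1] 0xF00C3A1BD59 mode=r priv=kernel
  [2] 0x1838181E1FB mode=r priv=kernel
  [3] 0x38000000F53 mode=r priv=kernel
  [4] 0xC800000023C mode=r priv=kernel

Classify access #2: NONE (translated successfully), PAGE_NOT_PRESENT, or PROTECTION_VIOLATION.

Walk each access:
#0 VA=0xE8281C09069 (r,kernel):
  L0 @0x1C[29] → 0x1E007  P=1,RW=1,US=1,PS=0
  L1 @0x1E[10] → 0x20007  P=1,RW=1,US=1,PS=0
  L2 @0x20[14] → 0x24007  P=1,RW=1,US=1,PS=0
  L3 @0x24[9] → 0x27007  P=1,RW=1,US=1,PS=0
  ⇒ phys 0x27069  [4 reads]
#1 VA=0xF00C3A1BD59 (r,kernel):
  L0 @0x1C[30] → 0x28007  P=1,RW=1,US=1,PS=0
  L1 @0x28[3] → 0x29007  P=1,RW=1,US=1,PS=0
  L2 @0x29[29] → 0x2C007  P=1,RW=1,US=1,PS=0
  L3 @0x2C[27] → 0x2D007  P=1,RW=1,US=1,PS=0
  ⇒ phys 0x2DD59  [4 reads]
#2 VA=0x1838181E1FB (r,kernel):
  L0 @0x1C[3] → 0x31007  P=1,RW=1,US=1,PS=0
  L1 @0x31[14] → 0x35007  P=1,RW=1,US=1,PS=0
  L2 @0x35[12] → 0x38007  P=1,RW=1,US=1,PS=0
  L3 @0x38[30] → 0x3A007  P=1,RW=1,US=1,PS=0
  ⇒ phys 0x3A1FB  [4 reads]
#3 VA=0x38000000F53 (r,kernel):
  L0 @0x1C[7] → 0x3D087  P=1,RW=1,US=1,PS=1
  ⇒ phys 0x3DF53 (huge @L0)  [1 reads]
#4 VA=0xC800000023C (r,kernel):
  L0 @0x1C[25] → 0x2  P=0,RW=1,US=0,PS=0
  ⇒ fault: PAGE_NOT_PRESENT  — 1 lookups

Access #2 fault: NONE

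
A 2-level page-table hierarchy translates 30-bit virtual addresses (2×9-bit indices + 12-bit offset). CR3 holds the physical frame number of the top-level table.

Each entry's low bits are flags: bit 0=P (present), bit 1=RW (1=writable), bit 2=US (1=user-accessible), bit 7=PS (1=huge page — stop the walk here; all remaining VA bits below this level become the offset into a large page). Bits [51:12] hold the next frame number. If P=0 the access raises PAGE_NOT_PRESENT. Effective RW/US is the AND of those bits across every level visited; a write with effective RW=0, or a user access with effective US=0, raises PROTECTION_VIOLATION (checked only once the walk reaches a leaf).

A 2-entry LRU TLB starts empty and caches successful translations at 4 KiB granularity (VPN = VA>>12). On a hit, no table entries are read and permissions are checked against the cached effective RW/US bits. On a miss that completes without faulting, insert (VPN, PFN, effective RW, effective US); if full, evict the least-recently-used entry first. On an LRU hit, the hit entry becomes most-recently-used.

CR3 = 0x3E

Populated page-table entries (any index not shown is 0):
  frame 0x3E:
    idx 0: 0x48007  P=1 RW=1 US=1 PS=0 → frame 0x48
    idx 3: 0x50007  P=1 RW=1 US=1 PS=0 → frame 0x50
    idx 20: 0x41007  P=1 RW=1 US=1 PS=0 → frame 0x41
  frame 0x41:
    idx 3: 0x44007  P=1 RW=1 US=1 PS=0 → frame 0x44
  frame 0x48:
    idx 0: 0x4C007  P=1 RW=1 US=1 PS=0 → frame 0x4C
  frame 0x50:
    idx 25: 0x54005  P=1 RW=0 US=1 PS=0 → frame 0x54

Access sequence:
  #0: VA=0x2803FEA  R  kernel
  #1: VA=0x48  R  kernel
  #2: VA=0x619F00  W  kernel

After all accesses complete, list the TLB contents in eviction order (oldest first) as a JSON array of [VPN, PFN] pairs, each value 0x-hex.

Trace:
#0 VA=0x2803FEA (r,kernel):
  [0] read 0x3E idx=20: raw=0x41007 flags P=1 W=1 U=1 S=0
  [1] read 0x41 idx=3: raw=0x44007 flags P=1 W=1 U=1 S=0
  ⇒ phys 0x44FEA  [2 reads]
#1 VA=0x48 (r,kernel):
  [0] read 0x3E idx=0: raw=0x48007 flags P=1 W=1 U=1 S=0
  [1] read 0x48 idx=0: raw=0x4C007 flags P=1 W=1 U=1 S=0
  ⇒ phys 0x4C048  [2 reads]
#2 VA=0x619F00 (w,kernel):
  [0] read 0x3E idx=3: raw=0x50007 flags P=1 W=1 U=1 S=0
  [1] read 0x50 idx=25: raw=0x54005 flags P=1 W=0 U=1 S=0
  ✗ PROTECTION_VIOLATION  [2 reads]

TLB: [["0x2803", "0x44"], ["0x0", "0x4C"]]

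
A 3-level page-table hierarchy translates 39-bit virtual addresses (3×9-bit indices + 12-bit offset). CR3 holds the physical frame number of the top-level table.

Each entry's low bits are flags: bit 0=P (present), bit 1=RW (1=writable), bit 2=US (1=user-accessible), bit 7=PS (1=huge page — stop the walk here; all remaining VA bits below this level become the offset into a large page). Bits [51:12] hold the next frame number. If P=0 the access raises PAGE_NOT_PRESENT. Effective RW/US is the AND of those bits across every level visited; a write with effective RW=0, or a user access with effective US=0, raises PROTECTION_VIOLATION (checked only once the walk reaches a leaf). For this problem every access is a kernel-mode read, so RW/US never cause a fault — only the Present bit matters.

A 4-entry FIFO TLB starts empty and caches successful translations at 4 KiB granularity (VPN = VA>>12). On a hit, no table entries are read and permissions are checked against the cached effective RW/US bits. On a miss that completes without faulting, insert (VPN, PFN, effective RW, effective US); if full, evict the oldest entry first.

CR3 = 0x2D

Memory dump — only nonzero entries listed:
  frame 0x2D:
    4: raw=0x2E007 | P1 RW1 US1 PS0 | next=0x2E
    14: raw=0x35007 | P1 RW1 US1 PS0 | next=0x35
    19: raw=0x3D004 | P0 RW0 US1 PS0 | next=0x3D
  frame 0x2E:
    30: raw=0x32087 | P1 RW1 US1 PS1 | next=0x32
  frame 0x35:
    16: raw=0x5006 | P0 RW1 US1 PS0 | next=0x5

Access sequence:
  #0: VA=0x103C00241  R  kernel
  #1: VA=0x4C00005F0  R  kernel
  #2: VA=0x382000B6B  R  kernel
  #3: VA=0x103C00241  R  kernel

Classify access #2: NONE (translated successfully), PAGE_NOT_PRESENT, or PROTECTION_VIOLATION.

Per-access translation:
#0 VA=0x103C00241 (r,kernel):
  L0 @0x2D[4] → 0x2E007  P=1,RW=1,US=1,PS=0
  L1 @0x2E[30] → 0x32087  P=1,RW=1,US=1,PS=1
  ⇒ phys 0x32241 (huge @L1)  [2 reads]
#1 VA=0x4C00005F0 (r,kernel):
  L0 @0x2D[19] → 0x3D004  P=0,RW=0,US=1,PS=0
  ✗ PAGE_NOT_PRESENT  [1 reads]
#2 VA=0x382000B6B (r,kernel):
  L0 @0x2D[14] → 0x35007  P=1,RW=1,US=1,PS=0
  L1 @0x35[16] → 0x5006  P=0,RW=1,US=1,PS=0
  ✗ PAGE_NOT_PRESENT  [2 reads]
#3 VA=0x103C00241 (r,kernel):
  TLB hit vpn=0x103C00 → PA=0x32241

Access #2 fault: PAGE_NOT_PRESENT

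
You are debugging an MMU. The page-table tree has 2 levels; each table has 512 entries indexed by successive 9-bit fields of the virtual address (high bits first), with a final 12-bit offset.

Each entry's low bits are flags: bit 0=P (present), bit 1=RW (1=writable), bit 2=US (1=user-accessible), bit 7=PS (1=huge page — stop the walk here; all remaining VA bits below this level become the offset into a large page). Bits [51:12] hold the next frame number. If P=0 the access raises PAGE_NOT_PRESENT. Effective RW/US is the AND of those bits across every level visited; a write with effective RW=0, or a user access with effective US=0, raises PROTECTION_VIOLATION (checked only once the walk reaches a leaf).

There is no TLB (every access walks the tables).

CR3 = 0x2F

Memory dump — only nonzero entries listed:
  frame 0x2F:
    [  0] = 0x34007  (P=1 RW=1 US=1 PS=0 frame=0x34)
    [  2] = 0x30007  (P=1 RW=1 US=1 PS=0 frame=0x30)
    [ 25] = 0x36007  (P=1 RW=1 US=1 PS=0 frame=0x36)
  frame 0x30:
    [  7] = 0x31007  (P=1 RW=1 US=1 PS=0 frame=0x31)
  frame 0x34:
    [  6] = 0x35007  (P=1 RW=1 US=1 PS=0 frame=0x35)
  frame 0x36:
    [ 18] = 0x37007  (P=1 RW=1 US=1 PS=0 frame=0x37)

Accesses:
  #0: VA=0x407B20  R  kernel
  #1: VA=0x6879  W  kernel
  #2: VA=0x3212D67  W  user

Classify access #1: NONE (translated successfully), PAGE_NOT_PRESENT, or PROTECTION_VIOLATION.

Trace:
#0 VA=0x407B20 (r,kernel):
  L0: frame=0x2F idx=2 entry=0x30007 [P=1 RW=1 US=1 PS=0]
  L1: frame=0x30 idx=7 entry=0x31007 [P=1 RW=1 US=1 PS=0]
  ✓ 0x31B20  — 2 lookups
#1 VA=0x6879 (w,kernel):
  L0: frame=0x2F idx=0 entry=0x34007 [P=1 RW=1 US=1 PS=0]
  L1: frame=0x34 idx=6 entry=0x35007 [P=1 RW=1 US=1 PS=0]
  ✓ 0x35879  — 2 lookups
#2 VA=0x3212D67 (w,user):
  L0: frame=0x2F idx=25 entry=0x36007 [P=1 RW=1 US=1 PS=0]
  L1: frame=0x36 idx=18 entry=0x37007 [P=1 RW=1 US=1 PS=0]
  ✓ 0x37D67  — 2 lookups

Access #1 fault: NONE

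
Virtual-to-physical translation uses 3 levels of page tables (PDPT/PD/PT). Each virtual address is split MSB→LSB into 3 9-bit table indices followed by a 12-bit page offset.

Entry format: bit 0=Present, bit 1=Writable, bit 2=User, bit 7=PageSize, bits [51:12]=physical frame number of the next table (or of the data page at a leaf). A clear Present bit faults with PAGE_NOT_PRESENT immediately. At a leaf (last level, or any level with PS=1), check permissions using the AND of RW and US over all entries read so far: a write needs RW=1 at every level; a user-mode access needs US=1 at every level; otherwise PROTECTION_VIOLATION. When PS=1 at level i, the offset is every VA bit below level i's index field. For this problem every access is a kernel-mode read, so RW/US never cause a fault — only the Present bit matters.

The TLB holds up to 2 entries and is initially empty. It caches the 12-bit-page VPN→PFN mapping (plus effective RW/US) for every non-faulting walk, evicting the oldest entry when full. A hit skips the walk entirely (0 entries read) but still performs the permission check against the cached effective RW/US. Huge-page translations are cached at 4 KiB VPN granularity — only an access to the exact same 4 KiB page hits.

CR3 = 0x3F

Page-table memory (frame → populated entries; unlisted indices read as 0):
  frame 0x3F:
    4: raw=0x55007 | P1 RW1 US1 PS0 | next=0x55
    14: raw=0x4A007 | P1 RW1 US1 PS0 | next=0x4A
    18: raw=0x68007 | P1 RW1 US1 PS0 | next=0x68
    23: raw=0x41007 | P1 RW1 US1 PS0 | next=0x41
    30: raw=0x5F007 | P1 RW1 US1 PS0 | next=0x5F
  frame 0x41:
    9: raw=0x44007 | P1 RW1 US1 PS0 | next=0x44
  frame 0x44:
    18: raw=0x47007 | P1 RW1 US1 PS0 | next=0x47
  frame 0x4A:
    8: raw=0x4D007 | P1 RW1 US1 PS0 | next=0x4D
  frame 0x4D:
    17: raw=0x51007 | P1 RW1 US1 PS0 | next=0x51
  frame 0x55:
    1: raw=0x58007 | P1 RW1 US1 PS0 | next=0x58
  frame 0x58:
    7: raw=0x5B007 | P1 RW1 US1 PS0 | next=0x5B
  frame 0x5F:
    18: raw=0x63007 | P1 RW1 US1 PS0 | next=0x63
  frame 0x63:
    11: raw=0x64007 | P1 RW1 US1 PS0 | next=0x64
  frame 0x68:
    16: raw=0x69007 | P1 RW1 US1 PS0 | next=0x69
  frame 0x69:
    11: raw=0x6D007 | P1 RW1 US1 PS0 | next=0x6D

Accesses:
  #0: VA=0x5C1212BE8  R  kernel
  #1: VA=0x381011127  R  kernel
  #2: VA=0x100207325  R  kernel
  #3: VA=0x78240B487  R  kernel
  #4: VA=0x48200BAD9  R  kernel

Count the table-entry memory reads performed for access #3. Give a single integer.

Walk each access:
#0 VA=0x5C1212BE8 (r,kernel):
  L0 @0x3F[23] → 0x41007  P=1,RW=1,US=1,PS=0
  L1 @0x41[9] → 0x44007  P=1,RW=1,US=1,PS=0
  L2 @0x44[18] → 0x47007  P=1,RW=1,US=1,PS=0
  ✓ 0x47BE8  — 3 lookups
#1 VA=0x381011127 (r,kernel):
  L0 @0x3F[14] → 0x4A007  P=1,RW=1,US=1,PS=0
  L1 @0x4A[8] → 0x4D007  P=1,RW=1,US=1,PS=0
  L2 @0x4D[17] → 0x51007  P=1,RW=1,US=1,PS=0
  ✓ 0x51127  — 3 lookups
#2 VA=0x100207325 (r,kernel):
  L0 @0x3F[4] → 0x55007  P=1,RW=1,US=1,PS=0
  L1 @0x55[1] → 0x58007  P=1,RW=1,US=1,PS=0
  L2 @0x58[7] → 0x5B007  P=1,RW=1,US=1,PS=0
  ✓ 0x5B325  — 3 lookups
#3 VA=0x78240B487 (r,kernel):
  L0 @0x3F[30] → 0x5F007  P=1,RW=1,US=1,PS=0
  L1 @0x5F[18] → 0x63007  P=1,RW=1,US=1,PS=0
  L2 @0x63[11] → 0x64007  P=1,RW=1,US=1,PS=0
  ✓ 0x64487  — 3 lookups
#4 VA=0x48200BAD9 (r,kernel):
  L0 @0x3F[18] → 0x68007  P=1,RW=1,US=1,PS=0
  L1 @0x68[16] → 0x69007  P=1,RW=1,US=1,PS=0
  L2 @0x69[11] → 0x6D007  P=1,RW=1,US=1,PS=0
  ✓ 0x6DAD9  — 3 lookups

Entries read for #3: 3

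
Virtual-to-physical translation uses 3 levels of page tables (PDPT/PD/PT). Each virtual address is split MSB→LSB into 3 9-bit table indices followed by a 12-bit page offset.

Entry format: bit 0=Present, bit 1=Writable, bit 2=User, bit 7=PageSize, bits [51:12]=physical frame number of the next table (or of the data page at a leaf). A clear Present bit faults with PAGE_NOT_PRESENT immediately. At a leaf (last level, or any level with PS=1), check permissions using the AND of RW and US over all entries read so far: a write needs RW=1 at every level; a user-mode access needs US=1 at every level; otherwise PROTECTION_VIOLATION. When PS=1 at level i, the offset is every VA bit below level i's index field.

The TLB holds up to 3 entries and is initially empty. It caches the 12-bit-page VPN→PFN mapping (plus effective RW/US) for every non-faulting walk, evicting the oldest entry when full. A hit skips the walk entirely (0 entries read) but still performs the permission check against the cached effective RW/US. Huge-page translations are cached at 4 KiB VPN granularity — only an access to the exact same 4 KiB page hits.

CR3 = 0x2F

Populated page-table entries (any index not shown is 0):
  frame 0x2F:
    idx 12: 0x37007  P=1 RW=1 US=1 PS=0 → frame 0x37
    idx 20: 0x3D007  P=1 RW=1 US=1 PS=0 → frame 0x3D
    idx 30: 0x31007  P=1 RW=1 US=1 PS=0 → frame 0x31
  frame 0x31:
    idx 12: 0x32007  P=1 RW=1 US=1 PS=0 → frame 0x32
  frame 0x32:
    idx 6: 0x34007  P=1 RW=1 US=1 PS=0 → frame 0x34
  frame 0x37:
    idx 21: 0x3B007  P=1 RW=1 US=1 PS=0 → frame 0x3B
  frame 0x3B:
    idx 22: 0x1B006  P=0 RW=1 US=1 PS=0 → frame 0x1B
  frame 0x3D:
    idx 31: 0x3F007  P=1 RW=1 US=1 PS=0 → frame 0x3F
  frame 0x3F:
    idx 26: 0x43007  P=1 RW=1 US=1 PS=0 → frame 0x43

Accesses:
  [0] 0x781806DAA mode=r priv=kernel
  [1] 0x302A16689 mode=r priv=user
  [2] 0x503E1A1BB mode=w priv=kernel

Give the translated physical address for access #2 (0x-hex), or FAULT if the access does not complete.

Trace:
#0 VA=0x781806DAA (r,kernel):
  lvl0: tbl 0x2F, slot 30 ⇒ 0x31007 (P1/RW1/US1/PS0)
  lvl1: tbl 0x31, slot 12 ⇒ 0x32007 (P1/RW1/US1/PS0)
  lvl2: tbl 0x32, slot 6 ⇒ 0x34007 (P1/RW1/US1/PS0)
  ⇒ phys 0x34DAA  [3 reads]
#1 VA=0x302A16689 (r,user):
  lvl0: tbl 0x2F, slot 12 ⇒ 0x37007 (P1/RW1/US1/PS0)
  lvl1: tbl 0x37, slot 21 ⇒ 0x3B007 (P1/RW1/US1/PS0)
  lvl2: tbl 0x3B, slot 22 ⇒ 0x1B006 (P0/RW1/US1/PS0)
  ⇒ fault: PAGE_NOT_PRESENT  — 3 lookups
#2 VA=0x503E1A1BB (w,kernel):
  lvl0: tbl 0x2F, slot 20 ⇒ 0x3D007 (P1/RW1/US1/PS0)
  lvl1: tbl 0x3D, slot 31 ⇒ 0x3F007 (P1/RW1/US1/PS0)
  lvl2: tbl 0x3F, slot 26 ⇒ 0x43007 (P1/RW1/US1/PS0)
  ⇒ phys 0x431BB  [3 reads]

Access #2 PA: 0x431BB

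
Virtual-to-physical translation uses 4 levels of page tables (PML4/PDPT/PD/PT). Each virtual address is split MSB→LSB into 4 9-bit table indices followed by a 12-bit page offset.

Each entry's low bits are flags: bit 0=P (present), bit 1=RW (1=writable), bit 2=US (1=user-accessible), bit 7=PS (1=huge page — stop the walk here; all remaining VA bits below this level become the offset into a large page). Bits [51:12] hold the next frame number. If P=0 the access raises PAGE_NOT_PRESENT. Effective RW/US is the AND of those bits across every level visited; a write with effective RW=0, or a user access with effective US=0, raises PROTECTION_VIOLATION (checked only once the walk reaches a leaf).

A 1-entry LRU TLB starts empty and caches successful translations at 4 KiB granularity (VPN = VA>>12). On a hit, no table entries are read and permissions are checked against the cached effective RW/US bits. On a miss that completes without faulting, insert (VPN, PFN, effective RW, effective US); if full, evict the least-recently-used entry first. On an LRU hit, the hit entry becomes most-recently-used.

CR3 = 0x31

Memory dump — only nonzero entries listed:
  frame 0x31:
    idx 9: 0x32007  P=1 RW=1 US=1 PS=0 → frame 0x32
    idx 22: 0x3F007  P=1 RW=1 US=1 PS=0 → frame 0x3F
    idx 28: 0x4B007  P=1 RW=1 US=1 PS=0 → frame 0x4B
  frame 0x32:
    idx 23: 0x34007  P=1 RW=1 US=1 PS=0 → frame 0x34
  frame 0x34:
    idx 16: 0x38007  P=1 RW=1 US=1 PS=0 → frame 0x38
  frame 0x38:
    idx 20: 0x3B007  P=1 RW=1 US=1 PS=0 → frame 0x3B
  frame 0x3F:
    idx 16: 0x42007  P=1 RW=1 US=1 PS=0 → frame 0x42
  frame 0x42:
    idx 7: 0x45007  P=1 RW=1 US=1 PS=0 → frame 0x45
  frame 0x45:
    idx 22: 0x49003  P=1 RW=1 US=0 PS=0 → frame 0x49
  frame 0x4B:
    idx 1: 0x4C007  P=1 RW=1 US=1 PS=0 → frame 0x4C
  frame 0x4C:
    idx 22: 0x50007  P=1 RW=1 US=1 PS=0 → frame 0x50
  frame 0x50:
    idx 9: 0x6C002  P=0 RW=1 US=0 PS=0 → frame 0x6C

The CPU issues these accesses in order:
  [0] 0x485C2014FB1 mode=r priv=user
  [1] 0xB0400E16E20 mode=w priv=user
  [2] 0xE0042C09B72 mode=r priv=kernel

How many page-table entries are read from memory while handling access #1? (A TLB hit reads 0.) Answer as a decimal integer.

Walk each access:
#0 VA=0x485C2014FB1 (r,user):
  L0: frame=0x31 idx=9 entry=0x32007 [P=1 RW=1 US=1 PS=0]
  L1: frame=0x32 idx=23 entry=0x34007 [P=1 RW=1 US=1 PS=0]
  L2: frame=0x34 idx=16 entry=0x38007 [P=1 RW=1 US=1 PS=0]
  L3: frame=0x38 idx=20 entry=0x3B007 [P=1 RW=1 US=1 PS=0]
  ✓ 0x3BFB1  — 4 lookups
#1 VA=0xB0400E16E20 (w,user):
  L0: frame=0x31 idx=22 entry=0x3F007 [P=1 RW=1 US=1 PS=0]
  L1: frame=0x3F idx=16 entry=0x42007 [P=1 RW=1 US=1 PS=0]
  L2: frame=0x42 idx=7 entry=0x45007 [P=1 RW=1 US=1 PS=0]
  L3: frame=0x45 idx=22 entry=0x49003 [P=1 RW=1 US=0 PS=0]
  → PROTECTION_VIOLATION  (4 entries read)
#2 VA=0xE0042C09B72 (r,kernel):
  L0: frame=0x31 idx=28 entry=0x4B007 [P=1 RW=1 US=1 PS=0]
  L1: frame=0x4B idx=1 entry=0x4C007 [P=1 RW=1 US=1 PS=0]
  L2: frame=0x4C idx=22 entry=0x50007 [P=1 RW=1 US=1 PS=0]
  L3: frame=0x50 idx=9 entry=0x6C002 [P=0 RW=1 US=0 PS=0]
  → PAGE_NOT_PRESENT  (4 entries read)

Entries read for #1: 4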